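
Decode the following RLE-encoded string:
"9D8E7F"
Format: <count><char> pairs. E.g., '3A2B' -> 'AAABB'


Expanding each <count><char> pair:
  9D -> 'DDDDDDDDD'
  8E -> 'EEEEEEEE'
  7F -> 'FFFFFFF'

Decoded = DDDDDDDDDEEEEEEEEFFFFFFF


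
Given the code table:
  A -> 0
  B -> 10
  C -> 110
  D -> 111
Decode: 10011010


Decoding:
10 -> B
0 -> A
110 -> C
10 -> B


Result: BACB


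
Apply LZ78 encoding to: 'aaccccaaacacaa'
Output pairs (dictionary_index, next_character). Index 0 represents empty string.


LZ78 encoding steps:
Dictionary: {0: ''}
Step 1: w='' (idx 0), next='a' -> output (0, 'a'), add 'a' as idx 1
Step 2: w='a' (idx 1), next='c' -> output (1, 'c'), add 'ac' as idx 2
Step 3: w='' (idx 0), next='c' -> output (0, 'c'), add 'c' as idx 3
Step 4: w='c' (idx 3), next='c' -> output (3, 'c'), add 'cc' as idx 4
Step 5: w='a' (idx 1), next='a' -> output (1, 'a'), add 'aa' as idx 5
Step 6: w='ac' (idx 2), next='a' -> output (2, 'a'), add 'aca' as idx 6
Step 7: w='c' (idx 3), next='a' -> output (3, 'a'), add 'ca' as idx 7
Step 8: w='a' (idx 1), end of input -> output (1, '')


Encoded: [(0, 'a'), (1, 'c'), (0, 'c'), (3, 'c'), (1, 'a'), (2, 'a'), (3, 'a'), (1, '')]


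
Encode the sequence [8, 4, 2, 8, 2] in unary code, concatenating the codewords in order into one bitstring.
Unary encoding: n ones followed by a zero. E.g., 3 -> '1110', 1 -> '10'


Encode each number as n ones followed by a terminating 0:
  8 -> 111111110 (9 bits)
  4 -> 11110 (5 bits)
  2 -> 110 (3 bits)
  8 -> 111111110 (9 bits)
  2 -> 110 (3 bits)
Total length = 9 + 5 + 3 + 9 + 3 = 29 bits.

Unary([8, 4, 2, 8, 2]) = 11111111011110110111111110110 (29 bits)


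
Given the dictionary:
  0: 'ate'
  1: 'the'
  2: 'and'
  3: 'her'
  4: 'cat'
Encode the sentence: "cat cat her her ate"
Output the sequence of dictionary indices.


Look up each word in the dictionary:
  'cat' -> 4
  'cat' -> 4
  'her' -> 3
  'her' -> 3
  'ate' -> 0

Encoded: [4, 4, 3, 3, 0]


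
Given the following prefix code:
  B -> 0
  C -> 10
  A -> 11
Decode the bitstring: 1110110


Decoding step by step:
Bits 11 -> A
Bits 10 -> C
Bits 11 -> A
Bits 0 -> B


Decoded message: ACAB


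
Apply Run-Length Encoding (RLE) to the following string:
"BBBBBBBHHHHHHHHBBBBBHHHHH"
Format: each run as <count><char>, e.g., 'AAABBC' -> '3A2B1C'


Scanning runs left to right:
  i=0: run of 'B' x 7 -> '7B'
  i=7: run of 'H' x 8 -> '8H'
  i=15: run of 'B' x 5 -> '5B'
  i=20: run of 'H' x 5 -> '5H'

RLE = 7B8H5B5H


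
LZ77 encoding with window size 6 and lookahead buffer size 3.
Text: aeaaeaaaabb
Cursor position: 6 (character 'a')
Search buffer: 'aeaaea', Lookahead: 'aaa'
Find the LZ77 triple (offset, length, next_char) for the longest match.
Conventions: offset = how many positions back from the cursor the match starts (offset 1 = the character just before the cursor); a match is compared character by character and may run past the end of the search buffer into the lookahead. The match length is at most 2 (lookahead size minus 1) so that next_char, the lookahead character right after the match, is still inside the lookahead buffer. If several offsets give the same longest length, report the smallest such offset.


Try each offset into the search buffer:
  offset=1 (pos 5, char 'a'): match length 2
  offset=2 (pos 4, char 'e'): match length 0
  offset=3 (pos 3, char 'a'): match length 1
  offset=4 (pos 2, char 'a'): match length 2
  offset=5 (pos 1, char 'e'): match length 0
  offset=6 (pos 0, char 'a'): match length 1
Longest match has length 2, found at offsets 1, 4; take the smallest, offset 1.
next_char = character at position 6 + 2 = 8 -> 'a'

Best match: offset=1, length=2 (matching 'aa' starting at position 5)
LZ77 triple: (1, 2, 'a')


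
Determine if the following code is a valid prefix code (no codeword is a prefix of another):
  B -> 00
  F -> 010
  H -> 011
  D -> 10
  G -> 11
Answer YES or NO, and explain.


Checking each pair (does one codeword prefix another?):
  B='00' vs F='010': no prefix
  B='00' vs H='011': no prefix
  B='00' vs D='10': no prefix
  B='00' vs G='11': no prefix
  F='010' vs B='00': no prefix
  F='010' vs H='011': no prefix
  F='010' vs D='10': no prefix
  F='010' vs G='11': no prefix
  H='011' vs B='00': no prefix
  H='011' vs F='010': no prefix
  H='011' vs D='10': no prefix
  H='011' vs G='11': no prefix
  D='10' vs B='00': no prefix
  D='10' vs F='010': no prefix
  D='10' vs H='011': no prefix
  D='10' vs G='11': no prefix
  G='11' vs B='00': no prefix
  G='11' vs F='010': no prefix
  G='11' vs H='011': no prefix
  G='11' vs D='10': no prefix
No violation found over all pairs.

YES -- this is a valid prefix code. No codeword is a prefix of any other codeword.


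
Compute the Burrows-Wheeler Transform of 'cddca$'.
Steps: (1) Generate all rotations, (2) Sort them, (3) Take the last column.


Rotations (sorted):
  0: $cddca -> last char: a
  1: a$cddc -> last char: c
  2: ca$cdd -> last char: d
  3: cddca$ -> last char: $
  4: dca$cd -> last char: d
  5: ddca$c -> last char: c


BWT = acd$dc


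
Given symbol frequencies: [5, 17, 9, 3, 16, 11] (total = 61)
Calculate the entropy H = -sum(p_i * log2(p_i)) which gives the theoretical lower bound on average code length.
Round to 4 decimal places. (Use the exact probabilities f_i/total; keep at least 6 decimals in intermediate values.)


Per-symbol terms -p_i * log2(p_i) with p_i = f_i/61:
  p = 5/61 = 0.081967: log2(p) = -3.608809, -p*log2(p) = 0.295804
  p = 17/61 = 0.278689: log2(p) = -1.843274, -p*log2(p) = 0.513699
  p = 9/61 = 0.147541: log2(p) = -2.760812, -p*log2(p) = 0.407333
  p = 3/61 = 0.049180: log2(p) = -4.345775, -p*log2(p) = 0.213727
  p = 16/61 = 0.262295: log2(p) = -1.930737, -p*log2(p) = 0.506423
  p = 11/61 = 0.180328: log2(p) = -2.471306, -p*log2(p) = 0.445645
H = 0.295804 + 0.513699 + 0.407333 + 0.213727 + 0.506423 + 0.445645 = 2.382631

H = 2.3826 bits/symbol


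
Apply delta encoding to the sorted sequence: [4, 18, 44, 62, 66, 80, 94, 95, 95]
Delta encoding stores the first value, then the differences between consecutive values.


First value: 4
Deltas:
  18 - 4 = 14
  44 - 18 = 26
  62 - 44 = 18
  66 - 62 = 4
  80 - 66 = 14
  94 - 80 = 14
  95 - 94 = 1
  95 - 95 = 0


Delta encoded: [4, 14, 26, 18, 4, 14, 14, 1, 0]


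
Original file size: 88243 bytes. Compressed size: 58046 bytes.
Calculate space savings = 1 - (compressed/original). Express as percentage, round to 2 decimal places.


ratio = compressed/original = 58046/88243 = 0.657797
savings = 1 - ratio = 1 - 0.657797 = 0.342203
as a percentage: 0.342203 * 100 = 34.22%

Space savings = 1 - 58046/88243 = 34.22%


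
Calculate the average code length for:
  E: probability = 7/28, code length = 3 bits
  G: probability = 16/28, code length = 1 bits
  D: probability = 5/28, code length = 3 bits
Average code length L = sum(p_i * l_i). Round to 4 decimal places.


Weighted contributions p_i * l_i:
  E: (7/28) * 3 = 21/28
  G: (16/28) * 1 = 16/28
  D: (5/28) * 3 = 15/28
Sum = (21 + 16 + 15)/28 = 52/28

L = 52/28 = 1.8571 bits/symbol


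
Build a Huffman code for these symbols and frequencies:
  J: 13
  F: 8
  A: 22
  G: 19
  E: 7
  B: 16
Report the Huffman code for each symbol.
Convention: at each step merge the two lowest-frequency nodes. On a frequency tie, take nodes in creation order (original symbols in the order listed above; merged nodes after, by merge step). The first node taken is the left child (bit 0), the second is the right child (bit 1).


Huffman tree construction:
Step 1: Merge E(7) + F(8) = 15
Step 2: Merge J(13) + (E+F)(15) = 28
Step 3: Merge B(16) + G(19) = 35
Step 4: Merge A(22) + (J+(E+F))(28) = 50
Step 5: Merge (B+G)(35) + (A+(J+(E+F)))(50) = 85
Read each symbol's code off the tree from the root (left child = 0, right child = 1).

Codes:
  J: 110 (length 3)
  F: 1111 (length 4)
  A: 10 (length 2)
  G: 01 (length 2)
  E: 1110 (length 4)
  B: 00 (length 2)
Average code length: 213/85 = 2.5059 bits/symbol


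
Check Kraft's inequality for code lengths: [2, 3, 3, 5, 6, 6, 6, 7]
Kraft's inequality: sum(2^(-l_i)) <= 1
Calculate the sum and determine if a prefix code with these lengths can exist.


Sum = 2^(-2) + 2^(-3) + 2^(-3) + 2^(-5) + 2^(-6) + 2^(-6) + 2^(-6) + 2^(-7)
    = 0.25 + 0.125 + 0.125 + 0.03125 + 0.015625 + 0.015625 + 0.015625 + 0.0078125
    = 75/128 = 0.5859375
Since 0.5859375 <= 1, Kraft's inequality IS satisfied.
A prefix code with these lengths CAN exist.

Kraft sum = 0.5859375. Satisfied.


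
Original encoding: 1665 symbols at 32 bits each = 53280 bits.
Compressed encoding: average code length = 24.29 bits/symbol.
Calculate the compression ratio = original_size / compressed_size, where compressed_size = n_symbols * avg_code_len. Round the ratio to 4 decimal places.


original_size = n_symbols * orig_bits = 1665 * 32 = 53280 bits
compressed_size = n_symbols * avg_code_len = 1665 * 24.29 = 40442.85 bits
ratio = original_size / compressed_size = 53280 / 40442.85 = 1.3174

Compression ratio = 1.3174


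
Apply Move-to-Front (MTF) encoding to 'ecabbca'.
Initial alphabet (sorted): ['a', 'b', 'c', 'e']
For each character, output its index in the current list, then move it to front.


MTF encoding:
'e': index 3 in ['a', 'b', 'c', 'e'] -> ['e', 'a', 'b', 'c']
'c': index 3 in ['e', 'a', 'b', 'c'] -> ['c', 'e', 'a', 'b']
'a': index 2 in ['c', 'e', 'a', 'b'] -> ['a', 'c', 'e', 'b']
'b': index 3 in ['a', 'c', 'e', 'b'] -> ['b', 'a', 'c', 'e']
'b': index 0 in ['b', 'a', 'c', 'e'] -> ['b', 'a', 'c', 'e']
'c': index 2 in ['b', 'a', 'c', 'e'] -> ['c', 'b', 'a', 'e']
'a': index 2 in ['c', 'b', 'a', 'e'] -> ['a', 'c', 'b', 'e']


Output: [3, 3, 2, 3, 0, 2, 2]


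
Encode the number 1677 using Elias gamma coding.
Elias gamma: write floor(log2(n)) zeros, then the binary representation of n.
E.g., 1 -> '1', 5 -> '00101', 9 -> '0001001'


num_bits = floor(log2(1677)) + 1 = 11
leading_zeros = num_bits - 1 = 10
binary(1677) = 11010001101

Elias gamma(1677) = '0000000000' + '11010001101' = 000000000011010001101 (21 bits)


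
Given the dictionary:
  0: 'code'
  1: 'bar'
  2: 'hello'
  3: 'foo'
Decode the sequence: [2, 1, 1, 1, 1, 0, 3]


Look up each index in the dictionary:
  2 -> 'hello'
  1 -> 'bar'
  1 -> 'bar'
  1 -> 'bar'
  1 -> 'bar'
  0 -> 'code'
  3 -> 'foo'

Decoded: "hello bar bar bar bar code foo"


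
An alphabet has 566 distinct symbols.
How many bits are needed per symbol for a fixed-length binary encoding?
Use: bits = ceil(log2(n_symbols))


log2(566) = 9.1447
Bracket: 2^9 = 512 < 566 <= 2^10 = 1024
So ceil(log2(566)) = 10

bits = ceil(log2(566)) = ceil(9.1447) = 10 bits


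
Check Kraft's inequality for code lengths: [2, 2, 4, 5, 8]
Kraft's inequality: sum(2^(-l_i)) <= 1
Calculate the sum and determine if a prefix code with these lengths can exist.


Sum = 2^(-2) + 2^(-2) + 2^(-4) + 2^(-5) + 2^(-8)
    = 0.25 + 0.25 + 0.0625 + 0.03125 + 0.00390625
    = 153/256 = 0.59765625
Since 0.59765625 <= 1, Kraft's inequality IS satisfied.
A prefix code with these lengths CAN exist.

Kraft sum = 0.59765625. Satisfied.


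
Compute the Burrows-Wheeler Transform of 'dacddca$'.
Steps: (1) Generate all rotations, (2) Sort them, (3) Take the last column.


Rotations (sorted):
  0: $dacddca -> last char: a
  1: a$dacddc -> last char: c
  2: acddca$d -> last char: d
  3: ca$dacdd -> last char: d
  4: cddca$da -> last char: a
  5: dacddca$ -> last char: $
  6: dca$dacd -> last char: d
  7: ddca$dac -> last char: c


BWT = acdda$dc


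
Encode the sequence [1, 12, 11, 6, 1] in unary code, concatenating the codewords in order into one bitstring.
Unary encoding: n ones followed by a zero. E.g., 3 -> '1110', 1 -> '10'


Encode each number as n ones followed by a terminating 0:
  1 -> 10 (2 bits)
  12 -> 1111111111110 (13 bits)
  11 -> 111111111110 (12 bits)
  6 -> 1111110 (7 bits)
  1 -> 10 (2 bits)
Total length = 2 + 13 + 12 + 7 + 2 = 36 bits.

Unary([1, 12, 11, 6, 1]) = 101111111111110111111111110111111010 (36 bits)


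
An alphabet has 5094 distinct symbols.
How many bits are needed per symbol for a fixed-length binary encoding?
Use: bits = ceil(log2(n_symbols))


log2(5094) = 12.3146
Bracket: 2^12 = 4096 < 5094 <= 2^13 = 8192
So ceil(log2(5094)) = 13

bits = ceil(log2(5094)) = ceil(12.3146) = 13 bits


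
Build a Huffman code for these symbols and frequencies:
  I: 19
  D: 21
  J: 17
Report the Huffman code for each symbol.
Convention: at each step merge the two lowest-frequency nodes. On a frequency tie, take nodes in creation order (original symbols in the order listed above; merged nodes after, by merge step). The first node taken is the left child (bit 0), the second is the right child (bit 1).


Huffman tree construction:
Step 1: Merge J(17) + I(19) = 36
Step 2: Merge D(21) + (J+I)(36) = 57
Read each symbol's code off the tree from the root (left child = 0, right child = 1).

Codes:
  I: 11 (length 2)
  D: 0 (length 1)
  J: 10 (length 2)
Average code length: 93/57 = 1.6316 bits/symbol


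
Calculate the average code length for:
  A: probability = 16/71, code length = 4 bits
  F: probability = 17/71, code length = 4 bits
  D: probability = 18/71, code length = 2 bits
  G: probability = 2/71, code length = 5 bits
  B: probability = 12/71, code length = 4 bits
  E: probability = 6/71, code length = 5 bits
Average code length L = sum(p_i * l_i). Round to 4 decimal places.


Weighted contributions p_i * l_i:
  A: (16/71) * 4 = 64/71
  F: (17/71) * 4 = 68/71
  D: (18/71) * 2 = 36/71
  G: (2/71) * 5 = 10/71
  B: (12/71) * 4 = 48/71
  E: (6/71) * 5 = 30/71
Sum = (64 + 68 + 36 + 10 + 48 + 30)/71 = 256/71

L = 256/71 = 3.6056 bits/symbol


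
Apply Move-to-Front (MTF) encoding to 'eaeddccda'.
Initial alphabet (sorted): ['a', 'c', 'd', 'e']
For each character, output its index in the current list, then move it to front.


MTF encoding:
'e': index 3 in ['a', 'c', 'd', 'e'] -> ['e', 'a', 'c', 'd']
'a': index 1 in ['e', 'a', 'c', 'd'] -> ['a', 'e', 'c', 'd']
'e': index 1 in ['a', 'e', 'c', 'd'] -> ['e', 'a', 'c', 'd']
'd': index 3 in ['e', 'a', 'c', 'd'] -> ['d', 'e', 'a', 'c']
'd': index 0 in ['d', 'e', 'a', 'c'] -> ['d', 'e', 'a', 'c']
'c': index 3 in ['d', 'e', 'a', 'c'] -> ['c', 'd', 'e', 'a']
'c': index 0 in ['c', 'd', 'e', 'a'] -> ['c', 'd', 'e', 'a']
'd': index 1 in ['c', 'd', 'e', 'a'] -> ['d', 'c', 'e', 'a']
'a': index 3 in ['d', 'c', 'e', 'a'] -> ['a', 'd', 'c', 'e']


Output: [3, 1, 1, 3, 0, 3, 0, 1, 3]


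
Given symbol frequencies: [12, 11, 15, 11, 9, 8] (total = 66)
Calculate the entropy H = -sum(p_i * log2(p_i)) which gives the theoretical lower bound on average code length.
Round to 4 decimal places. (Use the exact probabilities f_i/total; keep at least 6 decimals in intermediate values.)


Per-symbol terms -p_i * log2(p_i) with p_i = f_i/66:
  p = 12/66 = 0.181818: log2(p) = -2.459432, -p*log2(p) = 0.447169
  p = 11/66 = 0.166667: log2(p) = -2.584963, -p*log2(p) = 0.430827
  p = 15/66 = 0.227273: log2(p) = -2.137504, -p*log2(p) = 0.485796
  p = 11/66 = 0.166667: log2(p) = -2.584963, -p*log2(p) = 0.430827
  p = 9/66 = 0.136364: log2(p) = -2.874469, -p*log2(p) = 0.391973
  p = 8/66 = 0.121212: log2(p) = -3.044394, -p*log2(p) = 0.369017
H = 0.447169 + 0.430827 + 0.485796 + 0.430827 + 0.391973 + 0.369017 = 2.555609

H = 2.5556 bits/symbol


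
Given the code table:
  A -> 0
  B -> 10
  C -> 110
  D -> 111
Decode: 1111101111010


Decoding:
111 -> D
110 -> C
111 -> D
10 -> B
10 -> B


Result: DCDBB


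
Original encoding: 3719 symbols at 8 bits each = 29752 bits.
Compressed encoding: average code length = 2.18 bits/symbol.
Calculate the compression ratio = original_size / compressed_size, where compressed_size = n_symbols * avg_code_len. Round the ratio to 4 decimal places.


original_size = n_symbols * orig_bits = 3719 * 8 = 29752 bits
compressed_size = n_symbols * avg_code_len = 3719 * 2.18 = 8107.42 bits
ratio = original_size / compressed_size = 29752 / 8107.42 = 3.6697

Compression ratio = 3.6697


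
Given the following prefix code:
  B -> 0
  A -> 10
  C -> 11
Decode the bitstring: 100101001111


Decoding step by step:
Bits 10 -> A
Bits 0 -> B
Bits 10 -> A
Bits 10 -> A
Bits 0 -> B
Bits 11 -> C
Bits 11 -> C


Decoded message: ABAABCC


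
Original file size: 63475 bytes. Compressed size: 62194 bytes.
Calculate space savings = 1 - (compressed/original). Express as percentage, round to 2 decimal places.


ratio = compressed/original = 62194/63475 = 0.979819
savings = 1 - ratio = 1 - 0.979819 = 0.020181
as a percentage: 0.020181 * 100 = 2.02%

Space savings = 1 - 62194/63475 = 2.02%


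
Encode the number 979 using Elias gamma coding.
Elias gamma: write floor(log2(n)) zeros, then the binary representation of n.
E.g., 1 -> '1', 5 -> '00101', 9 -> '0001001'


num_bits = floor(log2(979)) + 1 = 10
leading_zeros = num_bits - 1 = 9
binary(979) = 1111010011

Elias gamma(979) = '000000000' + '1111010011' = 0000000001111010011 (19 bits)


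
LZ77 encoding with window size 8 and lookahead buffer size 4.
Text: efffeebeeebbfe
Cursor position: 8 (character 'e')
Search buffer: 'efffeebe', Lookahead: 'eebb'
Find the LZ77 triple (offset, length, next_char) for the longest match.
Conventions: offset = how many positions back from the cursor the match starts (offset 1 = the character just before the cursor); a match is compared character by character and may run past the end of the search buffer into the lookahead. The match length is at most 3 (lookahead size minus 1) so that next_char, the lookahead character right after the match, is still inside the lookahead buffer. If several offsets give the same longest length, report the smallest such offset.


Try each offset into the search buffer:
  offset=1 (pos 7, char 'e'): match length 2
  offset=2 (pos 6, char 'b'): match length 0
  offset=3 (pos 5, char 'e'): match length 1
  offset=4 (pos 4, char 'e'): match length 3
  offset=5 (pos 3, char 'f'): match length 0
  offset=6 (pos 2, char 'f'): match length 0
  offset=7 (pos 1, char 'f'): match length 0
  offset=8 (pos 0, char 'e'): match length 1
Longest match has length 3 at offset 4.
next_char = character at position 8 + 3 = 11 -> 'b'

Best match: offset=4, length=3 (matching 'eeb' starting at position 4)
LZ77 triple: (4, 3, 'b')


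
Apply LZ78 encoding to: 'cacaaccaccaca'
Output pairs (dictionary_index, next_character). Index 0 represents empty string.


LZ78 encoding steps:
Dictionary: {0: ''}
Step 1: w='' (idx 0), next='c' -> output (0, 'c'), add 'c' as idx 1
Step 2: w='' (idx 0), next='a' -> output (0, 'a'), add 'a' as idx 2
Step 3: w='c' (idx 1), next='a' -> output (1, 'a'), add 'ca' as idx 3
Step 4: w='a' (idx 2), next='c' -> output (2, 'c'), add 'ac' as idx 4
Step 5: w='ca' (idx 3), next='c' -> output (3, 'c'), add 'cac' as idx 5
Step 6: w='cac' (idx 5), next='a' -> output (5, 'a'), add 'caca' as idx 6


Encoded: [(0, 'c'), (0, 'a'), (1, 'a'), (2, 'c'), (3, 'c'), (5, 'a')]


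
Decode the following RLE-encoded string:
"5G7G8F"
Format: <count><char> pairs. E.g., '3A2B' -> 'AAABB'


Expanding each <count><char> pair:
  5G -> 'GGGGG'
  7G -> 'GGGGGGG'
  8F -> 'FFFFFFFF'

Decoded = GGGGGGGGGGGGFFFFFFFF


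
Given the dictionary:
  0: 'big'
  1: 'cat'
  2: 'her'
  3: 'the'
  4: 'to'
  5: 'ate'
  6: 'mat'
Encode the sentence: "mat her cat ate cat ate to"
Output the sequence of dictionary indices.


Look up each word in the dictionary:
  'mat' -> 6
  'her' -> 2
  'cat' -> 1
  'ate' -> 5
  'cat' -> 1
  'ate' -> 5
  'to' -> 4

Encoded: [6, 2, 1, 5, 1, 5, 4]


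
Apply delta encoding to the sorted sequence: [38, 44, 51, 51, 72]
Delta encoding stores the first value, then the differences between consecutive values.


First value: 38
Deltas:
  44 - 38 = 6
  51 - 44 = 7
  51 - 51 = 0
  72 - 51 = 21


Delta encoded: [38, 6, 7, 0, 21]


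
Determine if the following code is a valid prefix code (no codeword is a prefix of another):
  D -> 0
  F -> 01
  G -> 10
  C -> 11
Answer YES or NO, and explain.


Checking each pair (does one codeword prefix another?):
  D='0' vs F='01': prefix -- VIOLATION

NO -- this is NOT a valid prefix code. D (0) is a prefix of F (01).


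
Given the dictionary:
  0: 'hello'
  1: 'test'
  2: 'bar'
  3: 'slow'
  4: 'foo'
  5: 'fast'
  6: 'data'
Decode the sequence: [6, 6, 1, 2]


Look up each index in the dictionary:
  6 -> 'data'
  6 -> 'data'
  1 -> 'test'
  2 -> 'bar'

Decoded: "data data test bar"


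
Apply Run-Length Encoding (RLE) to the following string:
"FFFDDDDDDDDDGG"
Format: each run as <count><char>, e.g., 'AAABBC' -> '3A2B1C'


Scanning runs left to right:
  i=0: run of 'F' x 3 -> '3F'
  i=3: run of 'D' x 9 -> '9D'
  i=12: run of 'G' x 2 -> '2G'

RLE = 3F9D2G


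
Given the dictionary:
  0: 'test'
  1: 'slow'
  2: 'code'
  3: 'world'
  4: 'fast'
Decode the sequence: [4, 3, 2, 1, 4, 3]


Look up each index in the dictionary:
  4 -> 'fast'
  3 -> 'world'
  2 -> 'code'
  1 -> 'slow'
  4 -> 'fast'
  3 -> 'world'

Decoded: "fast world code slow fast world"


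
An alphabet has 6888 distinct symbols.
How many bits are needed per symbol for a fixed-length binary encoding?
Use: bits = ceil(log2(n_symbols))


log2(6888) = 12.7499
Bracket: 2^12 = 4096 < 6888 <= 2^13 = 8192
So ceil(log2(6888)) = 13

bits = ceil(log2(6888)) = ceil(12.7499) = 13 bits


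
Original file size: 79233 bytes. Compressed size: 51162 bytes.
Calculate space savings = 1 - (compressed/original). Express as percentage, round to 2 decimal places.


ratio = compressed/original = 51162/79233 = 0.645716
savings = 1 - ratio = 1 - 0.645716 = 0.354284
as a percentage: 0.354284 * 100 = 35.43%

Space savings = 1 - 51162/79233 = 35.43%


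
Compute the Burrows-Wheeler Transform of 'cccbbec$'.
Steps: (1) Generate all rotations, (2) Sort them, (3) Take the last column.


Rotations (sorted):
  0: $cccbbec -> last char: c
  1: bbec$ccc -> last char: c
  2: bec$cccb -> last char: b
  3: c$cccbbe -> last char: e
  4: cbbec$cc -> last char: c
  5: ccbbec$c -> last char: c
  6: cccbbec$ -> last char: $
  7: ec$cccbb -> last char: b


BWT = ccbecc$b


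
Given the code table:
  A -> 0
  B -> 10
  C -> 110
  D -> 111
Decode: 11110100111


Decoding:
111 -> D
10 -> B
10 -> B
0 -> A
111 -> D


Result: DBBAD


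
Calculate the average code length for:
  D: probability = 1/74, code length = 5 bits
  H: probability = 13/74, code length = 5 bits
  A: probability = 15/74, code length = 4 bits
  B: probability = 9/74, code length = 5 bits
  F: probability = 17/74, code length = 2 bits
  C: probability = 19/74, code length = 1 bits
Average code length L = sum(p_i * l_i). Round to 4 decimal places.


Weighted contributions p_i * l_i:
  D: (1/74) * 5 = 5/74
  H: (13/74) * 5 = 65/74
  A: (15/74) * 4 = 60/74
  B: (9/74) * 5 = 45/74
  F: (17/74) * 2 = 34/74
  C: (19/74) * 1 = 19/74
Sum = (5 + 65 + 60 + 45 + 34 + 19)/74 = 228/74

L = 228/74 = 3.0811 bits/symbol


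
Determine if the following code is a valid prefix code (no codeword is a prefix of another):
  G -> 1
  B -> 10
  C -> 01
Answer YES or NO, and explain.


Checking each pair (does one codeword prefix another?):
  G='1' vs B='10': prefix -- VIOLATION

NO -- this is NOT a valid prefix code. G (1) is a prefix of B (10).


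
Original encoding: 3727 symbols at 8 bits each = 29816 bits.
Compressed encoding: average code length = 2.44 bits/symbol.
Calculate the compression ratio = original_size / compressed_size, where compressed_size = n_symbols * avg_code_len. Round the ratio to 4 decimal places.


original_size = n_symbols * orig_bits = 3727 * 8 = 29816 bits
compressed_size = n_symbols * avg_code_len = 3727 * 2.44 = 9093.88 bits
ratio = original_size / compressed_size = 29816 / 9093.88 = 3.2787

Compression ratio = 3.2787


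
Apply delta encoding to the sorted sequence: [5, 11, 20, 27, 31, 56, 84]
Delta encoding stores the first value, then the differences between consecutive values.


First value: 5
Deltas:
  11 - 5 = 6
  20 - 11 = 9
  27 - 20 = 7
  31 - 27 = 4
  56 - 31 = 25
  84 - 56 = 28


Delta encoded: [5, 6, 9, 7, 4, 25, 28]


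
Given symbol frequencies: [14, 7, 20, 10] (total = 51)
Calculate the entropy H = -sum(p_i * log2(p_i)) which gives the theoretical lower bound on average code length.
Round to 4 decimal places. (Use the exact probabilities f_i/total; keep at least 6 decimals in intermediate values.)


Per-symbol terms -p_i * log2(p_i) with p_i = f_i/51:
  p = 14/51 = 0.274510: log2(p) = -1.865070, -p*log2(p) = 0.511980
  p = 7/51 = 0.137255: log2(p) = -2.865070, -p*log2(p) = 0.393245
  p = 20/51 = 0.392157: log2(p) = -1.350497, -p*log2(p) = 0.529607
  p = 10/51 = 0.196078: log2(p) = -2.350497, -p*log2(p) = 0.460882
H = 0.511980 + 0.393245 + 0.529607 + 0.460882 = 1.895714

H = 1.8957 bits/symbol


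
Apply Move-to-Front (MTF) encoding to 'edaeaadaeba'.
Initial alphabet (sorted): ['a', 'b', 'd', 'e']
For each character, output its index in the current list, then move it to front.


MTF encoding:
'e': index 3 in ['a', 'b', 'd', 'e'] -> ['e', 'a', 'b', 'd']
'd': index 3 in ['e', 'a', 'b', 'd'] -> ['d', 'e', 'a', 'b']
'a': index 2 in ['d', 'e', 'a', 'b'] -> ['a', 'd', 'e', 'b']
'e': index 2 in ['a', 'd', 'e', 'b'] -> ['e', 'a', 'd', 'b']
'a': index 1 in ['e', 'a', 'd', 'b'] -> ['a', 'e', 'd', 'b']
'a': index 0 in ['a', 'e', 'd', 'b'] -> ['a', 'e', 'd', 'b']
'd': index 2 in ['a', 'e', 'd', 'b'] -> ['d', 'a', 'e', 'b']
'a': index 1 in ['d', 'a', 'e', 'b'] -> ['a', 'd', 'e', 'b']
'e': index 2 in ['a', 'd', 'e', 'b'] -> ['e', 'a', 'd', 'b']
'b': index 3 in ['e', 'a', 'd', 'b'] -> ['b', 'e', 'a', 'd']
'a': index 2 in ['b', 'e', 'a', 'd'] -> ['a', 'b', 'e', 'd']


Output: [3, 3, 2, 2, 1, 0, 2, 1, 2, 3, 2]


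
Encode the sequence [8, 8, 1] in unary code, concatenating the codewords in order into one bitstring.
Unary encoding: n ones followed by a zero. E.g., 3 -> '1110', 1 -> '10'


Encode each number as n ones followed by a terminating 0:
  8 -> 111111110 (9 bits)
  8 -> 111111110 (9 bits)
  1 -> 10 (2 bits)
Total length = 9 + 9 + 2 = 20 bits.

Unary([8, 8, 1]) = 11111111011111111010 (20 bits)


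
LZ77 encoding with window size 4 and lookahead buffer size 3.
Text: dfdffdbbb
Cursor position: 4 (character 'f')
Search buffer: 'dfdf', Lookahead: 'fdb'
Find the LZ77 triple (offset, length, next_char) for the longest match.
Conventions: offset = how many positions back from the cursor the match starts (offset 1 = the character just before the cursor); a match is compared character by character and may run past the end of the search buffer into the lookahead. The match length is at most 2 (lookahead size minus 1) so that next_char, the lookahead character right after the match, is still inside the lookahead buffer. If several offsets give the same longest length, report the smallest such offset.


Try each offset into the search buffer:
  offset=1 (pos 3, char 'f'): match length 1
  offset=2 (pos 2, char 'd'): match length 0
  offset=3 (pos 1, char 'f'): match length 2
  offset=4 (pos 0, char 'd'): match length 0
Longest match has length 2 at offset 3.
next_char = character at position 4 + 2 = 6 -> 'b'

Best match: offset=3, length=2 (matching 'fd' starting at position 1)
LZ77 triple: (3, 2, 'b')


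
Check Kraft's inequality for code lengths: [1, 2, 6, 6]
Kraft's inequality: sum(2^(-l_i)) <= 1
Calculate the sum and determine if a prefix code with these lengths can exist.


Sum = 2^(-1) + 2^(-2) + 2^(-6) + 2^(-6)
    = 0.5 + 0.25 + 0.015625 + 0.015625
    = 50/64 = 0.78125
Since 0.78125 <= 1, Kraft's inequality IS satisfied.
A prefix code with these lengths CAN exist.

Kraft sum = 0.78125. Satisfied.


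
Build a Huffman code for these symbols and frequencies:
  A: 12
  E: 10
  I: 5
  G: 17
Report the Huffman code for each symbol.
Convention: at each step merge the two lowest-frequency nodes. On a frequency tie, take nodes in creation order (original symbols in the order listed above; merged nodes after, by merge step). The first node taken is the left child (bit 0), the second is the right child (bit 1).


Huffman tree construction:
Step 1: Merge I(5) + E(10) = 15
Step 2: Merge A(12) + (I+E)(15) = 27
Step 3: Merge G(17) + (A+(I+E))(27) = 44
Read each symbol's code off the tree from the root (left child = 0, right child = 1).

Codes:
  A: 10 (length 2)
  E: 111 (length 3)
  I: 110 (length 3)
  G: 0 (length 1)
Average code length: 86/44 = 1.9545 bits/symbol


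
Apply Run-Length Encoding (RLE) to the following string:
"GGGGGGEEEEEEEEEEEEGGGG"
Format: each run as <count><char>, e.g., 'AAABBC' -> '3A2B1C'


Scanning runs left to right:
  i=0: run of 'G' x 6 -> '6G'
  i=6: run of 'E' x 12 -> '12E'
  i=18: run of 'G' x 4 -> '4G'

RLE = 6G12E4G


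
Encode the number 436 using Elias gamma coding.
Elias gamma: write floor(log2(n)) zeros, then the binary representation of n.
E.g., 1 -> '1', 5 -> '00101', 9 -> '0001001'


num_bits = floor(log2(436)) + 1 = 9
leading_zeros = num_bits - 1 = 8
binary(436) = 110110100

Elias gamma(436) = '00000000' + '110110100' = 00000000110110100 (17 bits)


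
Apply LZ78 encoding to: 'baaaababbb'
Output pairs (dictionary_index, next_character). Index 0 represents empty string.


LZ78 encoding steps:
Dictionary: {0: ''}
Step 1: w='' (idx 0), next='b' -> output (0, 'b'), add 'b' as idx 1
Step 2: w='' (idx 0), next='a' -> output (0, 'a'), add 'a' as idx 2
Step 3: w='a' (idx 2), next='a' -> output (2, 'a'), add 'aa' as idx 3
Step 4: w='a' (idx 2), next='b' -> output (2, 'b'), add 'ab' as idx 4
Step 5: w='ab' (idx 4), next='b' -> output (4, 'b'), add 'abb' as idx 5
Step 6: w='b' (idx 1), end of input -> output (1, '')


Encoded: [(0, 'b'), (0, 'a'), (2, 'a'), (2, 'b'), (4, 'b'), (1, '')]


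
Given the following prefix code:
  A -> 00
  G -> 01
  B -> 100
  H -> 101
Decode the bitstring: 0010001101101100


Decoding step by step:
Bits 00 -> A
Bits 100 -> B
Bits 01 -> G
Bits 101 -> H
Bits 101 -> H
Bits 100 -> B


Decoded message: ABGHHB


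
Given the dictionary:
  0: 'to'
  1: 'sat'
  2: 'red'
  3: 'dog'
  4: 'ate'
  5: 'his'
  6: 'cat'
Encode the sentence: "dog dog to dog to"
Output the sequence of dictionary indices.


Look up each word in the dictionary:
  'dog' -> 3
  'dog' -> 3
  'to' -> 0
  'dog' -> 3
  'to' -> 0

Encoded: [3, 3, 0, 3, 0]


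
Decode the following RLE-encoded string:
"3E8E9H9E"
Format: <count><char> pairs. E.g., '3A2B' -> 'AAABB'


Expanding each <count><char> pair:
  3E -> 'EEE'
  8E -> 'EEEEEEEE'
  9H -> 'HHHHHHHHH'
  9E -> 'EEEEEEEEE'

Decoded = EEEEEEEEEEEHHHHHHHHHEEEEEEEEE


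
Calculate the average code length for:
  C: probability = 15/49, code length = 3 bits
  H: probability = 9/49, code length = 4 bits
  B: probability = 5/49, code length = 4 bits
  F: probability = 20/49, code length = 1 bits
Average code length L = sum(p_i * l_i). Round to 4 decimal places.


Weighted contributions p_i * l_i:
  C: (15/49) * 3 = 45/49
  H: (9/49) * 4 = 36/49
  B: (5/49) * 4 = 20/49
  F: (20/49) * 1 = 20/49
Sum = (45 + 36 + 20 + 20)/49 = 121/49

L = 121/49 = 2.4694 bits/symbol


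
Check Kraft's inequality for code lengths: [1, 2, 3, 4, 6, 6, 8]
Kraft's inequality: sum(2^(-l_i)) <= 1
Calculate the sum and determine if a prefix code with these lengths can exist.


Sum = 2^(-1) + 2^(-2) + 2^(-3) + 2^(-4) + 2^(-6) + 2^(-6) + 2^(-8)
    = 0.5 + 0.25 + 0.125 + 0.0625 + 0.015625 + 0.015625 + 0.00390625
    = 249/256 = 0.97265625
Since 0.97265625 <= 1, Kraft's inequality IS satisfied.
A prefix code with these lengths CAN exist.

Kraft sum = 0.97265625. Satisfied.


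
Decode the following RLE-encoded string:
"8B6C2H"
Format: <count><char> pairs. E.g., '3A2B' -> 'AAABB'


Expanding each <count><char> pair:
  8B -> 'BBBBBBBB'
  6C -> 'CCCCCC'
  2H -> 'HH'

Decoded = BBBBBBBBCCCCCCHH


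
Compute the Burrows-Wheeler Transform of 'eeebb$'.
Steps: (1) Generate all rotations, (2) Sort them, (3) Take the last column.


Rotations (sorted):
  0: $eeebb -> last char: b
  1: b$eeeb -> last char: b
  2: bb$eee -> last char: e
  3: ebb$ee -> last char: e
  4: eebb$e -> last char: e
  5: eeebb$ -> last char: $


BWT = bbeee$


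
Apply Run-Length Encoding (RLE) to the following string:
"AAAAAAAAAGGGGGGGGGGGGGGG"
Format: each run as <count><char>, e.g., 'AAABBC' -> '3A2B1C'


Scanning runs left to right:
  i=0: run of 'A' x 9 -> '9A'
  i=9: run of 'G' x 15 -> '15G'

RLE = 9A15G


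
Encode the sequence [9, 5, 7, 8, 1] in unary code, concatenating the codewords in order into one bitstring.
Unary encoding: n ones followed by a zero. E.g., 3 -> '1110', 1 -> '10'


Encode each number as n ones followed by a terminating 0:
  9 -> 1111111110 (10 bits)
  5 -> 111110 (6 bits)
  7 -> 11111110 (8 bits)
  8 -> 111111110 (9 bits)
  1 -> 10 (2 bits)
Total length = 10 + 6 + 8 + 9 + 2 = 35 bits.

Unary([9, 5, 7, 8, 1]) = 11111111101111101111111011111111010 (35 bits)


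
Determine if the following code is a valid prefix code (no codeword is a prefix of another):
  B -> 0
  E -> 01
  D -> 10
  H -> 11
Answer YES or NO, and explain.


Checking each pair (does one codeword prefix another?):
  B='0' vs E='01': prefix -- VIOLATION

NO -- this is NOT a valid prefix code. B (0) is a prefix of E (01).


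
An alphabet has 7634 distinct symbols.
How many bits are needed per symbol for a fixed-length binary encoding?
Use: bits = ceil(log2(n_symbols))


log2(7634) = 12.8982
Bracket: 2^12 = 4096 < 7634 <= 2^13 = 8192
So ceil(log2(7634)) = 13

bits = ceil(log2(7634)) = ceil(12.8982) = 13 bits


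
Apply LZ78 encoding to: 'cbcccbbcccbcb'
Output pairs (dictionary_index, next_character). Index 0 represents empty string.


LZ78 encoding steps:
Dictionary: {0: ''}
Step 1: w='' (idx 0), next='c' -> output (0, 'c'), add 'c' as idx 1
Step 2: w='' (idx 0), next='b' -> output (0, 'b'), add 'b' as idx 2
Step 3: w='c' (idx 1), next='c' -> output (1, 'c'), add 'cc' as idx 3
Step 4: w='c' (idx 1), next='b' -> output (1, 'b'), add 'cb' as idx 4
Step 5: w='b' (idx 2), next='c' -> output (2, 'c'), add 'bc' as idx 5
Step 6: w='cc' (idx 3), next='b' -> output (3, 'b'), add 'ccb' as idx 6
Step 7: w='cb' (idx 4), end of input -> output (4, '')


Encoded: [(0, 'c'), (0, 'b'), (1, 'c'), (1, 'b'), (2, 'c'), (3, 'b'), (4, '')]


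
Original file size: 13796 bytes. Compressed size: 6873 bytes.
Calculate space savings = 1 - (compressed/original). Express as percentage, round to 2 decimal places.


ratio = compressed/original = 6873/13796 = 0.498188
savings = 1 - ratio = 1 - 0.498188 = 0.501812
as a percentage: 0.501812 * 100 = 50.18%

Space savings = 1 - 6873/13796 = 50.18%


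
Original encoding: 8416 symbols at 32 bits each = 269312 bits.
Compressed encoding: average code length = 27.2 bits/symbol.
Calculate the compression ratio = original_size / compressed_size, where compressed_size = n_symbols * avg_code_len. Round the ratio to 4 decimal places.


original_size = n_symbols * orig_bits = 8416 * 32 = 269312 bits
compressed_size = n_symbols * avg_code_len = 8416 * 27.2 = 228915.2 bits
ratio = original_size / compressed_size = 269312 / 228915.2 = 1.1765

Compression ratio = 1.1765


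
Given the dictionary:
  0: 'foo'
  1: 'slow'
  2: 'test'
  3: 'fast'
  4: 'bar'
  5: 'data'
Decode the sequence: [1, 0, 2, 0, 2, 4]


Look up each index in the dictionary:
  1 -> 'slow'
  0 -> 'foo'
  2 -> 'test'
  0 -> 'foo'
  2 -> 'test'
  4 -> 'bar'

Decoded: "slow foo test foo test bar"


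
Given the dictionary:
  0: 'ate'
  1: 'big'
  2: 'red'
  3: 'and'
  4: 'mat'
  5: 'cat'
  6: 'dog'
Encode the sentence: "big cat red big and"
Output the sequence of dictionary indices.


Look up each word in the dictionary:
  'big' -> 1
  'cat' -> 5
  'red' -> 2
  'big' -> 1
  'and' -> 3

Encoded: [1, 5, 2, 1, 3]


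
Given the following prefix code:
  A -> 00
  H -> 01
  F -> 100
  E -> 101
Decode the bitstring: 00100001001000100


Decoding step by step:
Bits 00 -> A
Bits 100 -> F
Bits 00 -> A
Bits 100 -> F
Bits 100 -> F
Bits 01 -> H
Bits 00 -> A


Decoded message: AFAFFHA


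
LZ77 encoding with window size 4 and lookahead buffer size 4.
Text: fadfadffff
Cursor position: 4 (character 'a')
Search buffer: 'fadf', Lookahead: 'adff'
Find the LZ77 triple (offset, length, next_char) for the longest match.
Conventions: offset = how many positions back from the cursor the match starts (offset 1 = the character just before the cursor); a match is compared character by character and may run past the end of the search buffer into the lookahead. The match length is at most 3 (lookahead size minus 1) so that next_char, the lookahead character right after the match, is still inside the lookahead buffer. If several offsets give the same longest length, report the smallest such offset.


Try each offset into the search buffer:
  offset=1 (pos 3, char 'f'): match length 0
  offset=2 (pos 2, char 'd'): match length 0
  offset=3 (pos 1, char 'a'): match length 3
  offset=4 (pos 0, char 'f'): match length 0
Longest match has length 3 at offset 3.
next_char = character at position 4 + 3 = 7 -> 'f'

Best match: offset=3, length=3 (matching 'adf' starting at position 1)
LZ77 triple: (3, 3, 'f')


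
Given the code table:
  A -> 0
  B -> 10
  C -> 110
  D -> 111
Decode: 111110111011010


Decoding:
111 -> D
110 -> C
111 -> D
0 -> A
110 -> C
10 -> B


Result: DCDACB


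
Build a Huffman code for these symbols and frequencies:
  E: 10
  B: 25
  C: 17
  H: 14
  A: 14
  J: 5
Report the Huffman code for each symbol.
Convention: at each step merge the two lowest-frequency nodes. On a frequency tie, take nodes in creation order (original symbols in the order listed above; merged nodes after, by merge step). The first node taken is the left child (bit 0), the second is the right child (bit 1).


Huffman tree construction:
Step 1: Merge J(5) + E(10) = 15
Step 2: Merge H(14) + A(14) = 28
Step 3: Merge (J+E)(15) + C(17) = 32
Step 4: Merge B(25) + (H+A)(28) = 53
Step 5: Merge ((J+E)+C)(32) + (B+(H+A))(53) = 85
Read each symbol's code off the tree from the root (left child = 0, right child = 1).

Codes:
  E: 001 (length 3)
  B: 10 (length 2)
  C: 01 (length 2)
  H: 110 (length 3)
  A: 111 (length 3)
  J: 000 (length 3)
Average code length: 213/85 = 2.5059 bits/symbol


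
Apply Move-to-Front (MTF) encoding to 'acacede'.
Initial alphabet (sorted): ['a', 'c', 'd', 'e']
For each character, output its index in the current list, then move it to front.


MTF encoding:
'a': index 0 in ['a', 'c', 'd', 'e'] -> ['a', 'c', 'd', 'e']
'c': index 1 in ['a', 'c', 'd', 'e'] -> ['c', 'a', 'd', 'e']
'a': index 1 in ['c', 'a', 'd', 'e'] -> ['a', 'c', 'd', 'e']
'c': index 1 in ['a', 'c', 'd', 'e'] -> ['c', 'a', 'd', 'e']
'e': index 3 in ['c', 'a', 'd', 'e'] -> ['e', 'c', 'a', 'd']
'd': index 3 in ['e', 'c', 'a', 'd'] -> ['d', 'e', 'c', 'a']
'e': index 1 in ['d', 'e', 'c', 'a'] -> ['e', 'd', 'c', 'a']


Output: [0, 1, 1, 1, 3, 3, 1]


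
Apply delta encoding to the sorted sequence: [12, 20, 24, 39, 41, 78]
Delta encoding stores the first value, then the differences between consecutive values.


First value: 12
Deltas:
  20 - 12 = 8
  24 - 20 = 4
  39 - 24 = 15
  41 - 39 = 2
  78 - 41 = 37


Delta encoded: [12, 8, 4, 15, 2, 37]


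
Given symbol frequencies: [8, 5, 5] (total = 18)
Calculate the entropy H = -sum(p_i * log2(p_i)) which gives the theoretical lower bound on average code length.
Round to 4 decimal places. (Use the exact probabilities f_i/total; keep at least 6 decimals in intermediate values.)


Per-symbol terms -p_i * log2(p_i) with p_i = f_i/18:
  p = 8/18 = 0.444444: log2(p) = -1.169925, -p*log2(p) = 0.519967
  p = 5/18 = 0.277778: log2(p) = -1.847997, -p*log2(p) = 0.513332
  p = 5/18 = 0.277778: log2(p) = -1.847997, -p*log2(p) = 0.513332
H = 0.519967 + 0.513332 + 0.513332 = 1.546631

H = 1.5466 bits/symbol


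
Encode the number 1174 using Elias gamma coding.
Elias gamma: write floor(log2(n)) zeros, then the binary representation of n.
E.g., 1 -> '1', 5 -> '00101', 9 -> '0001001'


num_bits = floor(log2(1174)) + 1 = 11
leading_zeros = num_bits - 1 = 10
binary(1174) = 10010010110

Elias gamma(1174) = '0000000000' + '10010010110' = 000000000010010010110 (21 bits)


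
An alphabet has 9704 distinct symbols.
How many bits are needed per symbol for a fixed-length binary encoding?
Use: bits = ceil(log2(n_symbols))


log2(9704) = 13.2444
Bracket: 2^13 = 8192 < 9704 <= 2^14 = 16384
So ceil(log2(9704)) = 14

bits = ceil(log2(9704)) = ceil(13.2444) = 14 bits
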